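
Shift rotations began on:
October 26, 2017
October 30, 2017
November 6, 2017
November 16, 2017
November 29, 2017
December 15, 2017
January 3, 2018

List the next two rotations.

January 25, 2018; February 19, 2018

Intervals are 4, 7, 10, 13, 16, 19 days — an arithmetic progression with common difference 3.
Next gap: 22 days. January 3, 2018 + 22 days = January 25, 2018.
Next gap: 25 days. January 25, 2018 + 25 days = February 19, 2018.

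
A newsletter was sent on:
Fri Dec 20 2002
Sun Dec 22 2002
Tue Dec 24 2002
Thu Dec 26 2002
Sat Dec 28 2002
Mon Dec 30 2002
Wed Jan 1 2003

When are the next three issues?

Fri Jan 3 2003, Sun Jan 5 2003, Tue Jan 7 2003

Gaps between consecutive events: 2, 2, 2, 2, 2, 2 days — a constant 2-day interval.
Wed Jan 1 2003 + 2 days = Fri Jan 3 2003.
Fri Jan 3 2003 + 2 days = Sun Jan 5 2003.
Sun Jan 5 2003 + 2 days = Tue Jan 7 2003.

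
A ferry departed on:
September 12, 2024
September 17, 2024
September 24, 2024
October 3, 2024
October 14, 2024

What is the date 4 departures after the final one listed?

Gaps: 5, 7, 9, 11 days — each gap is 2 larger than the previous one.
Next gap: 13 days. October 14, 2024 + 13 days = October 27, 2024.
Next gap: 15 days. October 27, 2024 + 15 days = November 11, 2024.
Next gap: 17 days. November 11, 2024 + 17 days = November 28, 2024.
Next gap: 19 days. November 28, 2024 + 19 days = December 17, 2024.

December 17, 2024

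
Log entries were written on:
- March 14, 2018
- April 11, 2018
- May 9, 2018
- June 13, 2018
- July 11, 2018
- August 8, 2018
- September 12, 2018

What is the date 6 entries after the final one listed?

Gaps: 28, 28, 35, 28, 28, 35 days — a mix of 28 and 35. Every date is a Wednesday.
Each is the 2nd Wednesday of its month.
October 2018 — 2nd Wednesday is October 10, 2018.
2nd Wednesday of November 2018: November 14, 2018.
2nd Wednesday of December 2018: December 12, 2018.
2nd Wednesday of January 2019: January 9, 2019.
2nd Wednesday of February 2019: February 13, 2019.
March 2019 — 2nd Wednesday is March 13, 2019.

March 13, 2019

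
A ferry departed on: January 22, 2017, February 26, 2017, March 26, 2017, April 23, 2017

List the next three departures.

Gaps: 35, 28, 28 days — a mix of 28 and 35. Every date is a Sunday.
Each is the 4th Sunday of its month.
4th Sunday of May 2017: May 28, 2017.
June 2017 — 4th Sunday is June 25, 2017.
July 2017 — 4th Sunday is July 23, 2017.

May 28, 2017; June 25, 2017; July 23, 2017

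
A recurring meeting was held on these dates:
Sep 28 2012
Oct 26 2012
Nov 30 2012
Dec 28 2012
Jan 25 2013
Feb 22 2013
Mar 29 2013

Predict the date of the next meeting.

Apr 26 2013

All Fridays; the gaps (28, 35, 28, 28, 28, 35) vary with month length.
This is the last Friday of each month.
April 2013 ends with Friday Apr 26 2013.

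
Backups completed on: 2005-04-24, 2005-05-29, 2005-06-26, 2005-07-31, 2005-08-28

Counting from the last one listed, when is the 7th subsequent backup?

These are Sundays with 35, 28, 35, 28-day gaps.
Each is the final Sunday of its month — 2005-05-29 is past the 28th, so '4th Sunday' doesn't fit.
September 2005 ends with Sunday 2005-09-25.
October 2005 ends with Sunday 2005-10-30.
Last Sunday of November 2005: 2005-11-27.
Last Sunday of December 2005: 2005-12-25.
January 2006 ends with Sunday 2006-01-29.
February 2006 ends with Sunday 2006-02-26.
Last Sunday of March 2006: 2006-03-26.

2006-03-26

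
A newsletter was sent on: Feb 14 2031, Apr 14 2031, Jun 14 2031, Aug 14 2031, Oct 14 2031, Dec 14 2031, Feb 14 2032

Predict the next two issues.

Apr 14 2032, Jun 14 2032

Each date is the 14th; the gaps (59, 61, 61, 61, 61, 62) track the month lengths.
The rule is the 14th of every 2 months.
April 2032: Apr 14 2032.
Next: June 2032 → Jun 14 2032.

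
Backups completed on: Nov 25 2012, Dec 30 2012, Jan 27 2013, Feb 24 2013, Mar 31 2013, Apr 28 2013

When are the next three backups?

All Sundays; the gaps (35, 28, 28, 35, 28) vary with month length.
This is the last Sunday of each month.
May 2013 ends with Sunday May 26 2013.
Last Sunday of June 2013: Jun 30 2013.
Last Sunday of July 2013: Jul 28 2013.

May 26 2013, Jun 30 2013, Jul 28 2013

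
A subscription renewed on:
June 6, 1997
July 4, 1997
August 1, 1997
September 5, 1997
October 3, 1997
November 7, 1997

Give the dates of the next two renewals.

December 5, 1997; January 2, 1998

These are Fridays at 28- or 35-day spacing (28, 28, 35, 28, 35).
The pattern: 1st Friday of the month.
1st Friday of December 1997: December 5, 1997.
1st Friday of January 1998: January 2, 1998.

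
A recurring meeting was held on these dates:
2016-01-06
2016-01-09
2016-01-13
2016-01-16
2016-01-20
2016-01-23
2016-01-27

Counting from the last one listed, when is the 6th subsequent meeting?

2016-02-17

Gaps: 3, 4, 3, 4, 3, 4 days — not constant, but cyclic with period 2.
The events fall on every Wednesday and Saturday.
Next Saturday: 2016-01-30.
Next Wednesday: 2016-02-03.
Next Saturday: 2016-02-06.
The following Wednesday is 2016-02-10.
Next Saturday: 2016-02-13.
The following Wednesday is 2016-02-17.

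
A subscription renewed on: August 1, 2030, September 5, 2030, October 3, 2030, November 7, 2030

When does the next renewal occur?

December 5, 2030

Gaps: 35, 28, 35 days — a mix of 28 and 35. Every date is a Thursday.
Each is the 1st Thursday of its month.
December 2030 — 1st Thursday is December 5, 2030.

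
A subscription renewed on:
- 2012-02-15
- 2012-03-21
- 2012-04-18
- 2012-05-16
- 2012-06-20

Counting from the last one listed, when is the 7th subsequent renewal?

2013-01-16

Gaps: 35, 28, 28, 35 days — a mix of 28 and 35. Every date is a Wednesday.
Each is the 3rd Wednesday of its month.
July 2012 — 3rd Wednesday is 2012-07-18.
3rd Wednesday of August 2012: 2012-08-15.
September 2012 — 3rd Wednesday is 2012-09-19.
October 2012 — 3rd Wednesday is 2012-10-17.
3rd Wednesday of November 2012: 2012-11-21.
3rd Wednesday of December 2012: 2012-12-19.
3rd Wednesday of January 2013: 2013-01-16.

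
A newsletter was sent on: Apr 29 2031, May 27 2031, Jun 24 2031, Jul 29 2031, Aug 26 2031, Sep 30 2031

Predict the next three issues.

All Tuesdays; the gaps (28, 28, 35, 28, 35) vary with month length.
This is the last Tuesday of each month.
October 2031 ends with Tuesday Oct 28 2031.
November 2031 ends with Tuesday Nov 25 2031.
December 2031 ends with Tuesday Dec 30 2031.

Oct 28 2031, Nov 25 2031, Dec 30 2031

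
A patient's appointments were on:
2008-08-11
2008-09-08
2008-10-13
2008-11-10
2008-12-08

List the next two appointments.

Gaps: 28, 35, 28, 28 days — a mix of 28 and 35. Every date is a Monday.
Each is the 2nd Monday of its month.
2nd Monday of January 2009: 2009-01-12.
2nd Monday of February 2009: 2009-02-09.

2009-01-12, 2009-02-09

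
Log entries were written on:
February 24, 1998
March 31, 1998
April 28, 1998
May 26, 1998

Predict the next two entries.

All Tuesdays; the gaps (35, 28, 28) vary with month length.
This is the last Tuesday of each month.
Last Tuesday of June 1998: June 30, 1998.
Last Tuesday of July 1998: July 28, 1998.

June 30, 1998; July 28, 1998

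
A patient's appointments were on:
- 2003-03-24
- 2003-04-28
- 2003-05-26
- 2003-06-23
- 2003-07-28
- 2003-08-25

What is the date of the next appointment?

2003-09-22

These are Mondays at 28- or 35-day spacing (35, 28, 28, 35, 28).
The pattern: 4th Monday of the month.
4th Monday of September 2003: 2003-09-22.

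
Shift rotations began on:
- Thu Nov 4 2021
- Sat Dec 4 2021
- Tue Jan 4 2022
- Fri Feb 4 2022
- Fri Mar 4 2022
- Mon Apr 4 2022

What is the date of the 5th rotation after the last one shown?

The day-of-month is always 4 (30, 31, 31, 28, 31 days between events).
So this recurs on the 4th of each month.
Next: May 2022 → Wed May 4 2022.
June 2022: Sat Jun 4 2022.
July 2022: Mon Jul 4 2022.
Next: August 2022 → Thu Aug 4 2022.
September 2022: Sun Sep 4 2022.

Sun Sep 4 2022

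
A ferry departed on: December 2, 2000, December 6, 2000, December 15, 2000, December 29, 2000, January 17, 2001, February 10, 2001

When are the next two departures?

March 11, 2001; April 14, 2001

Gaps: 4, 9, 14, 19, 24 days — each gap is 5 larger than the previous one.
Next gap: 29 days. February 10, 2001 + 29 days = March 11, 2001.
Next gap: 34 days. March 11, 2001 + 34 days = April 14, 2001.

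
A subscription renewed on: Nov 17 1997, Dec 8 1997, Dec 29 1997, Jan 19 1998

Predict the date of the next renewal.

Feb 9 1998

The spacing is 21, 21, 21 days — always 21 days.
Jan 19 1998 + 21 days = Feb 9 1998.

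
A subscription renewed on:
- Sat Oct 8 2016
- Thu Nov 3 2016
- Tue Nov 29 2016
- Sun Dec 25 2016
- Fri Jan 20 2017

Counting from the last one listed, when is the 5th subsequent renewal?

Gaps between consecutive events: 26, 26, 26, 26 days — a constant 26-day interval.
Fri Jan 20 2017 + 26 days = Wed Feb 15 2017.
Wed Feb 15 2017 + 26 days = Mon Mar 13 2017.
Mon Mar 13 2017 + 26 days = Sat Apr 8 2017.
Sat Apr 8 2017 + 26 days = Thu May 4 2017.
Thu May 4 2017 + 26 days = Tue May 30 2017.

Tue May 30 2017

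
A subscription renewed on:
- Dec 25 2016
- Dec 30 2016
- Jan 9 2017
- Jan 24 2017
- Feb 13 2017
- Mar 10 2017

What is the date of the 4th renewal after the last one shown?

The spacing grows by 5 each time: 5, 10, 15, 20, 25 days.
Next gap: 30 days. Mar 10 2017 + 30 days = Apr 9 2017.
Next gap: 35 days. Apr 9 2017 + 35 days = May 14 2017.
Next gap: 40 days. May 14 2017 + 40 days = Jun 23 2017.
Next gap: 45 days. Jun 23 2017 + 45 days = Aug 7 2017.

Aug 7 2017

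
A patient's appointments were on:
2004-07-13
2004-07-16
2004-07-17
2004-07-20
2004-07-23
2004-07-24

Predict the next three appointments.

The gap pattern 3, 1, 3, 3, 1 repeats every 3 events.
These are the Tuesdays, Fridays and Saturdays of each week.
Next Tuesday: 2004-07-27.
The following Friday is 2004-07-30.
The following Saturday is 2004-07-31.

2004-07-27, 2004-07-30, 2004-07-31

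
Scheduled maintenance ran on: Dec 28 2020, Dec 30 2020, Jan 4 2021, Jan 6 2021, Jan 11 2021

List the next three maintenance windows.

Jan 13 2021, Jan 18 2021, Jan 20 2021

Every event lands on a Monday or Wednesday (gaps cycle 2, 5, 2, 5).
So the schedule is: every Monday and Wednesday.
The following Wednesday is Jan 13 2021.
The following Monday is Jan 18 2021.
The following Wednesday is Jan 20 2021.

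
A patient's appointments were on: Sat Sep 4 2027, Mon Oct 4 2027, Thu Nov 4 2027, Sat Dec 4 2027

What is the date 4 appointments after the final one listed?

Tue Apr 4 2028

Each date is the 4th; the gaps (30, 31, 30) track the month lengths.
The rule is the 4th of each month.
January 2028: Tue Jan 4 2028.
February 2028: Fri Feb 4 2028.
Next: March 2028 → Sat Mar 4 2028.
Next: April 2028 → Tue Apr 4 2028.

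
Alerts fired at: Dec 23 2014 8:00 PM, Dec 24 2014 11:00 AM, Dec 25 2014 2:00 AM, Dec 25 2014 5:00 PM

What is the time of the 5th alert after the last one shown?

The interval is a steady 15 hours (15, 15, 15).
Dec 25 2014 5:00 PM + 15 h = Dec 26 2014 8:00 AM.
Dec 26 2014 8:00 AM + 15 h = Dec 26 2014 11:00 PM.
Dec 26 2014 11:00 PM + 15 h = Dec 27 2014 2:00 PM.
Dec 27 2014 2:00 PM + 15 h = Dec 28 2014 5:00 AM.
Dec 28 2014 5:00 AM + 15 h = Dec 28 2014 8:00 PM.

Dec 28 2014 8:00 PM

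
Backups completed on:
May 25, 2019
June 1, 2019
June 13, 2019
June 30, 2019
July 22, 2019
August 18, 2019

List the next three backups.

September 19, 2019; October 26, 2019; December 7, 2019

The spacing grows by 5 each time: 7, 12, 17, 22, 27 days.
Next gap: 32 days. August 18, 2019 + 32 days = September 19, 2019.
Next gap: 37 days. September 19, 2019 + 37 days = October 26, 2019.
Next gap: 42 days. October 26, 2019 + 42 days = December 7, 2019.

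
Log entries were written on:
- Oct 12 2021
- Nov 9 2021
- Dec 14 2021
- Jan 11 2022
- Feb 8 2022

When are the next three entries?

Mar 8 2022, Apr 12 2022, May 10 2022

All dates are Tuesdays, 28, 35, 28, 28 days apart.
Specifically, the 2nd Tuesday of each month.
2nd Tuesday of March 2022: Mar 8 2022.
2nd Tuesday of April 2022: Apr 12 2022.
2nd Tuesday of May 2022: May 10 2022.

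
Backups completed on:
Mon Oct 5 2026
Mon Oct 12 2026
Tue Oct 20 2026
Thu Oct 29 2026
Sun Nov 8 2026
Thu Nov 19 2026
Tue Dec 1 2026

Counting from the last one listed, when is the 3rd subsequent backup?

Tue Jan 12 2027

Intervals are 7, 8, 9, 10, 11, 12 days — an arithmetic progression with common difference 1.
Next gap: 13 days. Tue Dec 1 2026 + 13 days = Mon Dec 14 2026.
Next gap: 14 days. Mon Dec 14 2026 + 14 days = Mon Dec 28 2026.
Next gap: 15 days. Mon Dec 28 2026 + 15 days = Tue Jan 12 2027.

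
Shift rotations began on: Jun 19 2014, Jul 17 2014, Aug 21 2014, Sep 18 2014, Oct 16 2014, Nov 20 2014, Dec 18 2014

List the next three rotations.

Gaps: 28, 35, 28, 28, 35, 28 days — a mix of 28 and 35. Every date is a Thursday.
Each is the 3rd Thursday of its month.
January 2015 — 3rd Thursday is Jan 15 2015.
February 2015 — 3rd Thursday is Feb 19 2015.
March 2015 — 3rd Thursday is Mar 19 2015.

Jan 15 2015, Feb 19 2015, Mar 19 2015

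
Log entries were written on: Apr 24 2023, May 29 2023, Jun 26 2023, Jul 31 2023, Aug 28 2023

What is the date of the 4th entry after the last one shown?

All Mondays; the gaps (35, 28, 35, 28) vary with month length.
This is the last Monday of each month.
Last Monday of September 2023: Sep 25 2023.
Last Monday of October 2023: Oct 30 2023.
November 2023 ends with Monday Nov 27 2023.
December 2023 ends with Monday Dec 25 2023.

Dec 25 2023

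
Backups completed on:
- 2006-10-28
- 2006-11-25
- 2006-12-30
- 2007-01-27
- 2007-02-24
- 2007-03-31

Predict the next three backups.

All Saturdays; the gaps (28, 35, 28, 28, 35) vary with month length.
This is the last Saturday of each month.
Last Saturday of April 2007: 2007-04-28.
Last Saturday of May 2007: 2007-05-26.
Last Saturday of June 2007: 2007-06-30.

2007-04-28, 2007-05-26, 2007-06-30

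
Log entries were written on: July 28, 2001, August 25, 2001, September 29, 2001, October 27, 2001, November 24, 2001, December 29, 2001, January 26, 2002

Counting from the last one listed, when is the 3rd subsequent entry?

These are Saturdays with 28, 35, 28, 28, 35, 28-day gaps.
Each is the final Saturday of its month — September 29, 2001 is past the 28th, so '4th Saturday' doesn't fit.
February 2002 ends with Saturday February 23, 2002.
March 2002 ends with Saturday March 30, 2002.
Last Saturday of April 2002: April 27, 2002.

April 27, 2002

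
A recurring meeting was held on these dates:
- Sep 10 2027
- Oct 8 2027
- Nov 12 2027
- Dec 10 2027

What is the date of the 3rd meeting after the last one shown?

These are Fridays at 28- or 35-day spacing (28, 35, 28).
The pattern: 2nd Friday of the month.
January 2028 — 2nd Friday is Jan 14 2028.
February 2028 — 2nd Friday is Feb 11 2028.
March 2028 — 2nd Friday is Mar 10 2028.

Mar 10 2028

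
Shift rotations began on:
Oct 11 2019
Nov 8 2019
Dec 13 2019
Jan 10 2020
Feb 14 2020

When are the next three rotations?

All dates are Fridays, 28, 35, 28, 35 days apart.
Specifically, the 2nd Friday of each month.
March 2020 — 2nd Friday is Mar 13 2020.
2nd Friday of April 2020: Apr 10 2020.
May 2020 — 2nd Friday is May 8 2020.

Mar 13 2020, Apr 10 2020, May 8 2020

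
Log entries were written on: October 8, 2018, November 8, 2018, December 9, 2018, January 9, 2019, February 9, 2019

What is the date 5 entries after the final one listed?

July 14, 2019

Every event comes 31 days after the last (31, 31, 31, 31).
February 9, 2019 + 31 days = March 12, 2019.
March 12, 2019 + 31 days = April 12, 2019.
April 12, 2019 + 31 days = May 13, 2019.
May 13, 2019 + 31 days = June 13, 2019.
June 13, 2019 + 31 days = July 14, 2019.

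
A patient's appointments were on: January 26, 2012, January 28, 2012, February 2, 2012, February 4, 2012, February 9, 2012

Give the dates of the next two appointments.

February 11, 2012; February 16, 2012

The gap pattern 2, 5, 2, 5 repeats every 2 events.
These are the Thursdays and Saturdays of each week.
The following Saturday is February 11, 2012.
Next Thursday: February 16, 2012.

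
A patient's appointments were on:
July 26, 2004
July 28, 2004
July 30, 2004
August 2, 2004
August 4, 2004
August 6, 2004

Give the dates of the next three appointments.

August 9, 2004; August 11, 2004; August 13, 2004

The gap pattern 2, 2, 3, 2, 2 repeats every 3 events.
These are the Mondays, Wednesdays and Fridays of each week.
Next Monday: August 9, 2004.
The following Wednesday is August 11, 2004.
Next Friday: August 13, 2004.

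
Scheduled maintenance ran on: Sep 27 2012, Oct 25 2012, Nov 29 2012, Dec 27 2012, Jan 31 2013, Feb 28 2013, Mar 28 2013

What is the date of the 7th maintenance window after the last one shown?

Oct 31 2013

These are Thursdays with 28, 35, 28, 35, 28, 28-day gaps.
Each is the final Thursday of its month — Nov 29 2012 is past the 28th, so '4th Thursday' doesn't fit.
April 2013 ends with Thursday Apr 25 2013.
May 2013 ends with Thursday May 30 2013.
June 2013 ends with Thursday Jun 27 2013.
July 2013 ends with Thursday Jul 25 2013.
Last Thursday of August 2013: Aug 29 2013.
September 2013 ends with Thursday Sep 26 2013.
Last Thursday of October 2013: Oct 31 2013.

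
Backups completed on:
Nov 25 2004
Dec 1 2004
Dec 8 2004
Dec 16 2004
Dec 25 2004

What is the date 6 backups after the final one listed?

Mar 10 2005

The spacing grows by 1 each time: 6, 7, 8, 9 days.
Next gap: 10 days. Dec 25 2004 + 10 days = Jan 4 2005.
Next gap: 11 days. Jan 4 2005 + 11 days = Jan 15 2005.
Next gap: 12 days. Jan 15 2005 + 12 days = Jan 27 2005.
Next gap: 13 days. Jan 27 2005 + 13 days = Feb 9 2005.
Next gap: 14 days. Feb 9 2005 + 14 days = Feb 23 2005.
Next gap: 15 days. Feb 23 2005 + 15 days = Mar 10 2005.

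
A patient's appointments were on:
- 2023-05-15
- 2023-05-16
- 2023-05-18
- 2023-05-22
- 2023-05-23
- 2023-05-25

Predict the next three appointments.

Every event lands on a Monday or Tuesday or Thursday (gaps cycle 1, 2, 4, 1, 2).
So the schedule is: every Monday, Tuesday and Thursday.
Next Monday: 2023-05-29.
The following Tuesday is 2023-05-30.
The following Thursday is 2023-06-01.

2023-05-29, 2023-05-30, 2023-06-01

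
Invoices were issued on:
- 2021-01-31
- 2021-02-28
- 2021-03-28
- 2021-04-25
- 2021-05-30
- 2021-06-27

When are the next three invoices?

2021-07-25, 2021-08-29, 2021-09-26

All Sundays; the gaps (28, 28, 28, 35, 28) vary with month length.
This is the last Sunday of each month.
July 2021 ends with Sunday 2021-07-25.
August 2021 ends with Sunday 2021-08-29.
September 2021 ends with Sunday 2021-09-26.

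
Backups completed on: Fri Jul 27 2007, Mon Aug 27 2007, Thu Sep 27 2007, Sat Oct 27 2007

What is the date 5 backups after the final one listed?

Thu Mar 27 2008

Gaps: 31, 31, 30 days — not constant. Every event is on the 27th of the month.
Pattern: the 27th of each month.
Next: November 2007 → Tue Nov 27 2007.
Next: December 2007 → Thu Dec 27 2007.
Next: January 2008 → Sun Jan 27 2008.
Next: February 2008 → Wed Feb 27 2008.
Next: March 2008 → Thu Mar 27 2008.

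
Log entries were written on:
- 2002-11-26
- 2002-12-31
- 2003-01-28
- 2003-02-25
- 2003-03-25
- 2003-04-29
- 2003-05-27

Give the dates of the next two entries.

2003-06-24, 2003-07-29

Every date is a Tuesday; gaps 35, 28, 28, 28, 35, 28 days.
Each is the last Tuesday of its month (at least one falls on the 29th or later, ruling out '4th Tuesday').
June 2003 ends with Tuesday 2003-06-24.
Last Tuesday of July 2003: 2003-07-29.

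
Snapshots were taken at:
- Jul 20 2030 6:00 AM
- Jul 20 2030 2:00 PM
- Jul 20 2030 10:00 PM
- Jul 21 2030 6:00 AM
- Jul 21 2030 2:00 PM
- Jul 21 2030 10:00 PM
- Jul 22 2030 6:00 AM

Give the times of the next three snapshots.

Spacing: 8, 8, 8, 8, 8, 8 h — constant 8 h.
Jul 22 2030 6:00 AM + 8 h = Jul 22 2030 2:00 PM.
Jul 22 2030 2:00 PM + 8 h = Jul 22 2030 10:00 PM.
Jul 22 2030 10:00 PM + 8 h = Jul 23 2030 6:00 AM.

Jul 22 2030 2:00 PM, Jul 22 2030 10:00 PM, Jul 23 2030 6:00 AM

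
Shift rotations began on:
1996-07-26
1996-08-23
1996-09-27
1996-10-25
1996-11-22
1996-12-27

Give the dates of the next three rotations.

1997-01-24, 1997-02-28, 1997-03-28

All dates are Fridays, 28, 35, 28, 28, 35 days apart.
Specifically, the 4th Friday of each month.
January 1997 — 4th Friday is 1997-01-24.
4th Friday of February 1997: 1997-02-28.
March 1997 — 4th Friday is 1997-03-28.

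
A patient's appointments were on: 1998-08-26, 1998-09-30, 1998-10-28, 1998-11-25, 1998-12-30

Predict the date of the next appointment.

1999-01-27

These are Wednesdays with 35, 28, 28, 35-day gaps.
Each is the final Wednesday of its month — 1998-09-30 is past the 28th, so '4th Wednesday' doesn't fit.
January 1999 ends with Wednesday 1999-01-27.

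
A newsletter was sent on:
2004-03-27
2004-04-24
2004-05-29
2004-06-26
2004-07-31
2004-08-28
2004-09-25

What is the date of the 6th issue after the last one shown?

All Saturdays; the gaps (28, 35, 28, 35, 28, 28) vary with month length.
This is the last Saturday of each month.
Last Saturday of October 2004: 2004-10-30.
Last Saturday of November 2004: 2004-11-27.
Last Saturday of December 2004: 2004-12-25.
January 2005 ends with Saturday 2005-01-29.
Last Saturday of February 2005: 2005-02-26.
Last Saturday of March 2005: 2005-03-26.

2005-03-26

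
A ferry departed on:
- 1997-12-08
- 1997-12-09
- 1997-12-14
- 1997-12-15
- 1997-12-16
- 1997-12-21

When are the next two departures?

Gaps: 1, 5, 1, 1, 5 days — not constant, but cyclic with period 3.
The events fall on every Monday, Tuesday and Sunday.
The following Monday is 1997-12-22.
The following Tuesday is 1997-12-23.

1997-12-22, 1997-12-23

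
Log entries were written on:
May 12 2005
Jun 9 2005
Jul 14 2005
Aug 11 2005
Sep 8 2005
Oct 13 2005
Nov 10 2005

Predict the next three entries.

Dec 8 2005, Jan 12 2006, Feb 9 2006

Gaps: 28, 35, 28, 28, 35, 28 days — a mix of 28 and 35. Every date is a Thursday.
Each is the 2nd Thursday of its month.
December 2005 — 2nd Thursday is Dec 8 2005.
2nd Thursday of January 2006: Jan 12 2006.
2nd Thursday of February 2006: Feb 9 2006.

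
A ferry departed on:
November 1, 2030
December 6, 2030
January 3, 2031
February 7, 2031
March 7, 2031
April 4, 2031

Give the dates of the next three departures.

May 2, 2031; June 6, 2031; July 4, 2031

These are Fridays at 28- or 35-day spacing (35, 28, 35, 28, 28).
The pattern: 1st Friday of the month.
1st Friday of May 2031: May 2, 2031.
1st Friday of June 2031: June 6, 2031.
1st Friday of July 2031: July 4, 2031.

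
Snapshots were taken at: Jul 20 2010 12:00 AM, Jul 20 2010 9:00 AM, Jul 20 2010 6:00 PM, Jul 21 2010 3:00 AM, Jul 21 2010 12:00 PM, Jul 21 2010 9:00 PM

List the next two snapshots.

Gaps: 9, 9, 9, 9, 9 hours — each event is 9 hours after the previous one.
Jul 21 2010 9:00 PM + 9 h = Jul 22 2010 6:00 AM.
Jul 22 2010 6:00 AM + 9 h = Jul 22 2010 3:00 PM.

Jul 22 2010 6:00 AM, Jul 22 2010 3:00 PM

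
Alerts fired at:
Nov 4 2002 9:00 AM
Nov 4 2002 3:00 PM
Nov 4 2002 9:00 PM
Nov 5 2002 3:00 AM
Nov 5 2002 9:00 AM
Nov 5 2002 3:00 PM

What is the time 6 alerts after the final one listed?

Gaps: 6, 6, 6, 6, 6 hours — each event is 6 hours after the previous one.
Nov 5 2002 3:00 PM + 6 h = Nov 5 2002 9:00 PM.
Nov 5 2002 9:00 PM + 6 h = Nov 6 2002 3:00 AM.
Nov 6 2002 3:00 AM + 6 h = Nov 6 2002 9:00 AM.
Nov 6 2002 9:00 AM + 6 h = Nov 6 2002 3:00 PM.
Nov 6 2002 3:00 PM + 6 h = Nov 6 2002 9:00 PM.
Nov 6 2002 9:00 PM + 6 h = Nov 7 2002 3:00 AM.

Nov 7 2002 3:00 AM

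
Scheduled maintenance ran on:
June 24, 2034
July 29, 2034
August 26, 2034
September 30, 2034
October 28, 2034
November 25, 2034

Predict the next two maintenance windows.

December 30, 2034; January 27, 2035

All Saturdays; the gaps (35, 28, 35, 28, 28) vary with month length.
This is the last Saturday of each month.
Last Saturday of December 2034: December 30, 2034.
Last Saturday of January 2035: January 27, 2035.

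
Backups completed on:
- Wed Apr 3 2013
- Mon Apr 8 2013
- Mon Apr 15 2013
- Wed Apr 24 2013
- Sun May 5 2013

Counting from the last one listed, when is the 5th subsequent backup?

Gaps: 5, 7, 9, 11 days — each gap is 2 larger than the previous one.
Next gap: 13 days. Sun May 5 2013 + 13 days = Sat May 18 2013.
Next gap: 15 days. Sat May 18 2013 + 15 days = Sun Jun 2 2013.
Next gap: 17 days. Sun Jun 2 2013 + 17 days = Wed Jun 19 2013.
Next gap: 19 days. Wed Jun 19 2013 + 19 days = Mon Jul 8 2013.
Next gap: 21 days. Mon Jul 8 2013 + 21 days = Mon Jul 29 2013.

Mon Jul 29 2013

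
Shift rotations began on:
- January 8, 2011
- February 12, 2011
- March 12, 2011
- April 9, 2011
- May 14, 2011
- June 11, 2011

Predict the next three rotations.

July 9, 2011; August 13, 2011; September 10, 2011

All dates are Saturdays, 35, 28, 28, 35, 28 days apart.
Specifically, the 2nd Saturday of each month.
2nd Saturday of July 2011: July 9, 2011.
August 2011 — 2nd Saturday is August 13, 2011.
2nd Saturday of September 2011: September 10, 2011.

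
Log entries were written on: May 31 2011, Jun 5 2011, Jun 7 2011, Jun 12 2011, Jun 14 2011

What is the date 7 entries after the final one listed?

Every event lands on a Tuesday or Sunday (gaps cycle 5, 2, 5, 2).
So the schedule is: every Tuesday and Sunday.
Next Sunday: Jun 19 2011.
Next Tuesday: Jun 21 2011.
The following Sunday is Jun 26 2011.
The following Tuesday is Jun 28 2011.
Next Sunday: Jul 3 2011.
Next Tuesday: Jul 5 2011.
Next Sunday: Jul 10 2011.

Jul 10 2011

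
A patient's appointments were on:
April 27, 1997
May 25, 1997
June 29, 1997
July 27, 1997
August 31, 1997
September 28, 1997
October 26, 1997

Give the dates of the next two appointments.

Every date is a Sunday; gaps 28, 35, 28, 35, 28, 28 days.
Each is the last Sunday of its month (at least one falls on the 29th or later, ruling out '4th Sunday').
November 1997 ends with Sunday November 30, 1997.
Last Sunday of December 1997: December 28, 1997.

November 30, 1997; December 28, 1997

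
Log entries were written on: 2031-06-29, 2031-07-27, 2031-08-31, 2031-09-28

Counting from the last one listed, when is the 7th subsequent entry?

Every date is a Sunday; gaps 28, 35, 28 days.
Each is the last Sunday of its month (at least one falls on the 29th or later, ruling out '4th Sunday').
Last Sunday of October 2031: 2031-10-26.
Last Sunday of November 2031: 2031-11-30.
Last Sunday of December 2031: 2031-12-28.
January 2032 ends with Sunday 2032-01-25.
February 2032 ends with Sunday 2032-02-29.
March 2032 ends with Sunday 2032-03-28.
Last Sunday of April 2032: 2032-04-25.

2032-04-25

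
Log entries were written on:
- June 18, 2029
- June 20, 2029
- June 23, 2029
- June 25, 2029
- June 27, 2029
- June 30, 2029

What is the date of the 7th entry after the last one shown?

July 16, 2029

The gap pattern 2, 3, 2, 2, 3 repeats every 3 events.
These are the Mondays, Wednesdays and Saturdays of each week.
Next Monday: July 2, 2029.
Next Wednesday: July 4, 2029.
The following Saturday is July 7, 2029.
The following Monday is July 9, 2029.
The following Wednesday is July 11, 2029.
Next Saturday: July 14, 2029.
The following Monday is July 16, 2029.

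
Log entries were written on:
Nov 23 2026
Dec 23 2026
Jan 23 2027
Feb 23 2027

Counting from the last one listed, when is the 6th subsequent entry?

Aug 23 2027

Gaps: 30, 31, 31 days — not constant. Every event is on the 23rd of the month.
Pattern: the 23rd of each month.
March 2027: Mar 23 2027.
Next: April 2027 → Apr 23 2027.
May 2027: May 23 2027.
June 2027: Jun 23 2027.
Next: July 2027 → Jul 23 2027.
August 2027: Aug 23 2027.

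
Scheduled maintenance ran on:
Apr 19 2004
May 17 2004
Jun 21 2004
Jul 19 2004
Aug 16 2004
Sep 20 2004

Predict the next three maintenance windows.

Oct 18 2004, Nov 15 2004, Dec 20 2004

Gaps: 28, 35, 28, 28, 35 days — a mix of 28 and 35. Every date is a Monday.
Each is the 3rd Monday of its month.
3rd Monday of October 2004: Oct 18 2004.
3rd Monday of November 2004: Nov 15 2004.
3rd Monday of December 2004: Dec 20 2004.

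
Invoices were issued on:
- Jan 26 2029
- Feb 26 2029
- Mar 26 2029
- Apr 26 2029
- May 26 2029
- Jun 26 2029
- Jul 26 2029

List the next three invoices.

Aug 26 2029, Sep 26 2029, Oct 26 2029

Gaps: 31, 28, 31, 30, 31, 30 days — not constant. Every event is on the 26th of the month.
Pattern: the 26th of each month.
Next: August 2029 → Aug 26 2029.
September 2029: Sep 26 2029.
Next: October 2029 → Oct 26 2029.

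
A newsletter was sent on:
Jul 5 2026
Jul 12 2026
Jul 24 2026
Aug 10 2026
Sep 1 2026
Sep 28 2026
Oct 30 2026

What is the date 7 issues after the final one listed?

The spacing grows by 5 each time: 7, 12, 17, 22, 27, 32 days.
Next gap: 37 days. Oct 30 2026 + 37 days = Dec 6 2026.
Next gap: 42 days. Dec 6 2026 + 42 days = Jan 17 2027.
Next gap: 47 days. Jan 17 2027 + 47 days = Mar 5 2027.
Next gap: 52 days. Mar 5 2027 + 52 days = Apr 26 2027.
Next gap: 57 days. Apr 26 2027 + 57 days = Jun 22 2027.
Next gap: 62 days. Jun 22 2027 + 62 days = Aug 23 2027.
Next gap: 67 days. Aug 23 2027 + 67 days = Oct 29 2027.

Oct 29 2027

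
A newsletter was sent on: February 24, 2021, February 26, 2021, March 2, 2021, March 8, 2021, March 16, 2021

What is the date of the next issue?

March 26, 2021

Gaps: 2, 4, 6, 8 days — each gap is 2 larger than the previous one.
Next gap: 10 days. March 16, 2021 + 10 days = March 26, 2021.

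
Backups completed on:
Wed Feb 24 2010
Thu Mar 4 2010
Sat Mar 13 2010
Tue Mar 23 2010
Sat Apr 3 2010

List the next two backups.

Thu Apr 15 2010, Wed Apr 28 2010

Gaps: 8, 9, 10, 11 days — each gap is 1 larger than the previous one.
Next gap: 12 days. Sat Apr 3 2010 + 12 days = Thu Apr 15 2010.
Next gap: 13 days. Thu Apr 15 2010 + 13 days = Wed Apr 28 2010.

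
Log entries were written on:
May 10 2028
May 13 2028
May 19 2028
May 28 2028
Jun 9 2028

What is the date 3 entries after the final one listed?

Aug 2 2028

Intervals are 3, 6, 9, 12 days — an arithmetic progression with common difference 3.
Next gap: 15 days. Jun 9 2028 + 15 days = Jun 24 2028.
Next gap: 18 days. Jun 24 2028 + 18 days = Jul 12 2028.
Next gap: 21 days. Jul 12 2028 + 21 days = Aug 2 2028.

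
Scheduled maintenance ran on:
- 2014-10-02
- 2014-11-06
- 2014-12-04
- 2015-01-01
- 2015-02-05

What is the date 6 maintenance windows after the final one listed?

2015-08-06

All dates are Thursdays, 35, 28, 28, 35 days apart.
Specifically, the 1st Thursday of each month.
1st Thursday of March 2015: 2015-03-05.
April 2015 — 1st Thursday is 2015-04-02.
1st Thursday of May 2015: 2015-05-07.
June 2015 — 1st Thursday is 2015-06-04.
1st Thursday of July 2015: 2015-07-02.
August 2015 — 1st Thursday is 2015-08-06.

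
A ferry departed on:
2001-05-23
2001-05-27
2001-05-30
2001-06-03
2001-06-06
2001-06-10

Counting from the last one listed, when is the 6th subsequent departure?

2001-07-01

Gaps: 4, 3, 4, 3, 4 days — not constant, but cyclic with period 2.
The events fall on every Wednesday and Sunday.
Next Wednesday: 2001-06-13.
The following Sunday is 2001-06-17.
Next Wednesday: 2001-06-20.
Next Sunday: 2001-06-24.
The following Wednesday is 2001-06-27.
The following Sunday is 2001-07-01.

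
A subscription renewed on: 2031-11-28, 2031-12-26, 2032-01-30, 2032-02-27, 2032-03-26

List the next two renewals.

2032-04-30, 2032-05-28

Every date is a Friday; gaps 28, 35, 28, 28 days.
Each is the last Friday of its month (at least one falls on the 29th or later, ruling out '4th Friday').
April 2032 ends with Friday 2032-04-30.
May 2032 ends with Friday 2032-05-28.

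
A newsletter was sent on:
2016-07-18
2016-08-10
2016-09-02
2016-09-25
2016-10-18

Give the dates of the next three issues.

Every event comes 23 days after the last (23, 23, 23, 23).
2016-10-18 + 23 days = 2016-11-10.
2016-11-10 + 23 days = 2016-12-03.
2016-12-03 + 23 days = 2016-12-26.

2016-11-10, 2016-12-03, 2016-12-26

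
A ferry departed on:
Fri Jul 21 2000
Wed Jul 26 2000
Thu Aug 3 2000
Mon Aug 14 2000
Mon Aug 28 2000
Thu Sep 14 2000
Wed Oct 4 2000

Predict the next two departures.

Fri Oct 27 2000, Wed Nov 22 2000

Intervals are 5, 8, 11, 14, 17, 20 days — an arithmetic progression with common difference 3.
Next gap: 23 days. Wed Oct 4 2000 + 23 days = Fri Oct 27 2000.
Next gap: 26 days. Fri Oct 27 2000 + 26 days = Wed Nov 22 2000.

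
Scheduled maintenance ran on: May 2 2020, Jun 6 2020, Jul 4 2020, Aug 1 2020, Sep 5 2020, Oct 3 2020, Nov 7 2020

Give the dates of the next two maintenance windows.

Dec 5 2020, Jan 2 2021

Gaps: 35, 28, 28, 35, 28, 35 days — a mix of 28 and 35. Every date is a Saturday.
Each is the 1st Saturday of its month.
1st Saturday of December 2020: Dec 5 2020.
January 2021 — 1st Saturday is Jan 2 2021.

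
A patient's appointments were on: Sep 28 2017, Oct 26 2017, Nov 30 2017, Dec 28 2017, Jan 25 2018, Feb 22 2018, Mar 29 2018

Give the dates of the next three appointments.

All Thursdays; the gaps (28, 35, 28, 28, 28, 35) vary with month length.
This is the last Thursday of each month.
Last Thursday of April 2018: Apr 26 2018.
Last Thursday of May 2018: May 31 2018.
Last Thursday of June 2018: Jun 28 2018.

Apr 26 2018, May 31 2018, Jun 28 2018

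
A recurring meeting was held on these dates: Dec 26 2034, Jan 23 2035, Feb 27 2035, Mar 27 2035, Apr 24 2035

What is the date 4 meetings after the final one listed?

These are Tuesdays at 28- or 35-day spacing (28, 35, 28, 28).
The pattern: 4th Tuesday of the month.
4th Tuesday of May 2035: May 22 2035.
June 2035 — 4th Tuesday is Jun 26 2035.
July 2035 — 4th Tuesday is Jul 24 2035.
4th Tuesday of August 2035: Aug 28 2035.

Aug 28 2035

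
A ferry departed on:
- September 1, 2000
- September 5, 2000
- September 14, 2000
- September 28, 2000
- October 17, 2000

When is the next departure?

November 10, 2000

Gaps: 4, 9, 14, 19 days — each gap is 5 larger than the previous one.
Next gap: 24 days. October 17, 2000 + 24 days = November 10, 2000.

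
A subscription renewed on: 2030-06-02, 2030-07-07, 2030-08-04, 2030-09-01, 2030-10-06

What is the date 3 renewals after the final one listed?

2031-01-05

All dates are Sundays, 35, 28, 28, 35 days apart.
Specifically, the 1st Sunday of each month.
1st Sunday of November 2030: 2030-11-03.
1st Sunday of December 2030: 2030-12-01.
1st Sunday of January 2031: 2031-01-05.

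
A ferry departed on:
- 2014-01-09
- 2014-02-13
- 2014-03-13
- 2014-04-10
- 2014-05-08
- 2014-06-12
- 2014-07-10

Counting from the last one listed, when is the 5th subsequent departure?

All dates are Thursdays, 35, 28, 28, 28, 35, 28 days apart.
Specifically, the 2nd Thursday of each month.
2nd Thursday of August 2014: 2014-08-14.
2nd Thursday of September 2014: 2014-09-11.
2nd Thursday of October 2014: 2014-10-09.
November 2014 — 2nd Thursday is 2014-11-13.
2nd Thursday of December 2014: 2014-12-11.

2014-12-11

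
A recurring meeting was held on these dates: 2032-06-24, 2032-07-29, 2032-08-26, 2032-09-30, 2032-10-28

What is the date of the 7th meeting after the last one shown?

2033-05-26

Every date is a Thursday; gaps 35, 28, 35, 28 days.
Each is the last Thursday of its month (at least one falls on the 29th or later, ruling out '4th Thursday').
Last Thursday of November 2032: 2032-11-25.
Last Thursday of December 2032: 2032-12-30.
Last Thursday of January 2033: 2033-01-27.
Last Thursday of February 2033: 2033-02-24.
Last Thursday of March 2033: 2033-03-31.
Last Thursday of April 2033: 2033-04-28.
Last Thursday of May 2033: 2033-05-26.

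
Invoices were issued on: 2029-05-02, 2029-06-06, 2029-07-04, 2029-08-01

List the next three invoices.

Gaps: 35, 28, 28 days — a mix of 28 and 35. Every date is a Wednesday.
Each is the 1st Wednesday of its month.
September 2029 — 1st Wednesday is 2029-09-05.
October 2029 — 1st Wednesday is 2029-10-03.
1st Wednesday of November 2029: 2029-11-07.

2029-09-05, 2029-10-03, 2029-11-07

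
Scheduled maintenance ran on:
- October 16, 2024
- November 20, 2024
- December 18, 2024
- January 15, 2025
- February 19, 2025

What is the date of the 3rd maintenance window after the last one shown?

These are Wednesdays at 28- or 35-day spacing (35, 28, 28, 35).
The pattern: 3rd Wednesday of the month.
March 2025 — 3rd Wednesday is March 19, 2025.
April 2025 — 3rd Wednesday is April 16, 2025.
3rd Wednesday of May 2025: May 21, 2025.

May 21, 2025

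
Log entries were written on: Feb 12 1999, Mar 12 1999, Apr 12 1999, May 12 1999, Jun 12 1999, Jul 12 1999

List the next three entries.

Aug 12 1999, Sep 12 1999, Oct 12 1999

The day-of-month is always 12 (28, 31, 30, 31, 30 days between events).
So this recurs on the 12th of each month.
August 1999: Aug 12 1999.
September 1999: Sep 12 1999.
Next: October 1999 → Oct 12 1999.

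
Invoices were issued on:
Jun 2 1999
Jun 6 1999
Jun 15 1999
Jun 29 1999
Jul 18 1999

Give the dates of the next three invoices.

Aug 11 1999, Sep 9 1999, Oct 13 1999

Intervals are 4, 9, 14, 19 days — an arithmetic progression with common difference 5.
Next gap: 24 days. Jul 18 1999 + 24 days = Aug 11 1999.
Next gap: 29 days. Aug 11 1999 + 29 days = Sep 9 1999.
Next gap: 34 days. Sep 9 1999 + 34 days = Oct 13 1999.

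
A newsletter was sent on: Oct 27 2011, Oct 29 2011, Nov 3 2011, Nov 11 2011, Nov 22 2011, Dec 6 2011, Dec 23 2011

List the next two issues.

Jan 12 2012, Feb 4 2012

The spacing grows by 3 each time: 2, 5, 8, 11, 14, 17 days.
Next gap: 20 days. Dec 23 2011 + 20 days = Jan 12 2012.
Next gap: 23 days. Jan 12 2012 + 23 days = Feb 4 2012.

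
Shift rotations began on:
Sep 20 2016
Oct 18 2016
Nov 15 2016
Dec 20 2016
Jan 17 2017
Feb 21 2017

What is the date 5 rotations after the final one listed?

These are Tuesdays at 28- or 35-day spacing (28, 28, 35, 28, 35).
The pattern: 3rd Tuesday of the month.
3rd Tuesday of March 2017: Mar 21 2017.
3rd Tuesday of April 2017: Apr 18 2017.
May 2017 — 3rd Tuesday is May 16 2017.
3rd Tuesday of June 2017: Jun 20 2017.
3rd Tuesday of July 2017: Jul 18 2017.

Jul 18 2017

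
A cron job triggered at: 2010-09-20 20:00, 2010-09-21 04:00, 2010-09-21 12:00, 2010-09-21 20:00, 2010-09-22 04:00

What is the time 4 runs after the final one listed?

Gaps: 8, 8, 8, 8 hours — each event is 8 hours after the previous one.
2010-09-22 04:00 + 8 h = 2010-09-22 12:00.
2010-09-22 12:00 + 8 h = 2010-09-22 20:00.
2010-09-22 20:00 + 8 h = 2010-09-23 04:00.
2010-09-23 04:00 + 8 h = 2010-09-23 12:00.

2010-09-23 12:00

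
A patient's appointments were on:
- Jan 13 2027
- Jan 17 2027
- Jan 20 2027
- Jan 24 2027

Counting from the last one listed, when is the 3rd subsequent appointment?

Gaps: 4, 3, 4 days — not constant, but cyclic with period 2.
The events fall on every Wednesday and Sunday.
Next Wednesday: Jan 27 2027.
The following Sunday is Jan 31 2027.
The following Wednesday is Feb 3 2027.

Feb 3 2027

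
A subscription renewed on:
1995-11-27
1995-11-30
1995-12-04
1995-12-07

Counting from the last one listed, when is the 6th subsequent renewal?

Gaps: 3, 4, 3 days — not constant, but cyclic with period 2.
The events fall on every Monday and Thursday.
Next Monday: 1995-12-11.
The following Thursday is 1995-12-14.
The following Monday is 1995-12-18.
The following Thursday is 1995-12-21.
The following Monday is 1995-12-25.
The following Thursday is 1995-12-28.

1995-12-28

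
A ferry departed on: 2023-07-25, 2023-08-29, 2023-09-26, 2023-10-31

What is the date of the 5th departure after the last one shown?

2024-03-26

These are Tuesdays with 35, 28, 35-day gaps.
Each is the final Tuesday of its month — 2023-08-29 is past the 28th, so '4th Tuesday' doesn't fit.
Last Tuesday of November 2023: 2023-11-28.
December 2023 ends with Tuesday 2023-12-26.
January 2024 ends with Tuesday 2024-01-30.
February 2024 ends with Tuesday 2024-02-27.
March 2024 ends with Tuesday 2024-03-26.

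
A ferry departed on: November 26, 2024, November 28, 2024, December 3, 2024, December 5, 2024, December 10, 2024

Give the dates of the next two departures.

The gap pattern 2, 5, 2, 5 repeats every 2 events.
These are the Tuesdays and Thursdays of each week.
Next Thursday: December 12, 2024.
Next Tuesday: December 17, 2024.

December 12, 2024; December 17, 2024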